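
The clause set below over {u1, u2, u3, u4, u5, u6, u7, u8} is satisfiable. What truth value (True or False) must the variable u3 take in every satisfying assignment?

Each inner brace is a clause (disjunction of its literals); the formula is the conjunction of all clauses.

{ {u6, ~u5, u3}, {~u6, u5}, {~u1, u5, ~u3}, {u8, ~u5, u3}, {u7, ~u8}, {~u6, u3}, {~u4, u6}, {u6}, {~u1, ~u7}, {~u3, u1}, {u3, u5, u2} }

Suppose u3 = 0.
Unit clause (~u6) forces u6 = 0.
But (u6) is also a unit clause — contradiction.
So every satisfying assignment has u3 = True.

True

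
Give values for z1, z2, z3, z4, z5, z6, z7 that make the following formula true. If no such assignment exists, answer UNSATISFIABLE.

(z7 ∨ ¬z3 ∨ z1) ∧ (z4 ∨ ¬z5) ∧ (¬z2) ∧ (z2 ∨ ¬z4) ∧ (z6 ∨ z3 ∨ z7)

z1=False,  z2=False,  z3=False,  z4=False,  z5=False,  z6=False,  z7=True

(¬z2) alone gives z2 = False.
(¬z4) alone gives z4 = False.
(¬z5) alone gives z5 = False.
Suppose z7 = True.
Every clause is now satisfied; z1, z3, z6 are unconstrained.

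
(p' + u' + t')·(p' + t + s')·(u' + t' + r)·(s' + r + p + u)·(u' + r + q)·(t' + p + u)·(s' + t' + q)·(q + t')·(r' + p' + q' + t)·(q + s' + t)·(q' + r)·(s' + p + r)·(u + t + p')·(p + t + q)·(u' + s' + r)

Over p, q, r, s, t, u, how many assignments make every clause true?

There are 2^6 = 64 truth assignments over (p, q, r, s, t, u).
Split on p. With p = 1, the clauses containing p are satisfied and p' drops from the rest; 3 of the 2^5 = 32 assignments to the other variables satisfy what remains.
With p = 0, by the same count on the reduced clause set, 6 assignments work.
Total: 3 + 6 = 9.

9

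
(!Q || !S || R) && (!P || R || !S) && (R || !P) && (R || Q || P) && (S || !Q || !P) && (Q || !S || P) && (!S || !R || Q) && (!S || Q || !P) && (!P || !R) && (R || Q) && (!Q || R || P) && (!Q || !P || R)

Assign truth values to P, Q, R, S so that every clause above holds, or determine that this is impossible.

P: false, Q: true, R: true, S: true

Case R = true:
From the singleton clause (!P), P = false.
Case Q = true:
Every clause is now satisfied; S is unconstrained.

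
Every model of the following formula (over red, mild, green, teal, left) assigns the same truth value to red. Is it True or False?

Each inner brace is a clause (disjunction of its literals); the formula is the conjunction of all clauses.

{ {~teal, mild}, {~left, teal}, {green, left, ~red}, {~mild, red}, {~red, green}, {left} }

True

Suppose red = 0.
The clause (~mild) is unit, so mild = 0.
The clause (~teal) is unit, so teal = 0.
The clause (~left) is unit, so left = 0.
Now (left) is unsatisfied and unit — conflict.
So every satisfying assignment has red = True.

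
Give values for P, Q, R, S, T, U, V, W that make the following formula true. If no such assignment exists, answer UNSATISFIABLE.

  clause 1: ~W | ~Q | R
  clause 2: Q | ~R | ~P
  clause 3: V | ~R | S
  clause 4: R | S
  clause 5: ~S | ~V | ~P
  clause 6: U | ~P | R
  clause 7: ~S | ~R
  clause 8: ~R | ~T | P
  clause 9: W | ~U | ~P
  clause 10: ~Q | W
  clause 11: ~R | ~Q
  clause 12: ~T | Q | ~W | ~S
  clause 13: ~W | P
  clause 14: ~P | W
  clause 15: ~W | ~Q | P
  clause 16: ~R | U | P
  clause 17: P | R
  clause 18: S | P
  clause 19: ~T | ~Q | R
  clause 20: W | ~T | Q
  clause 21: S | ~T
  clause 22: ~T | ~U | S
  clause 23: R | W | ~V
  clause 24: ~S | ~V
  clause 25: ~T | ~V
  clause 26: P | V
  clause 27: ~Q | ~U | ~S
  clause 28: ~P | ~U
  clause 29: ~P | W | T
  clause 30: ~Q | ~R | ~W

Try R = 1.
From the singleton clause (~S), S = 0.
From the singleton clause (V), V = 1.
From the singleton clause (~Q), Q = 0.
From the singleton clause (~P), P = 0.
But (P) is also a unit clause — contradiction.
That branch fails; take R = 0 instead.
From the singleton clause (S), S = 1.
From the singleton clause (P), P = 1.
From the singleton clause (~V), V = 0.
From the singleton clause (U), U = 1.
But (~U) is also a unit clause — contradiction.
Neither R = 1 nor R = 0 works.

UNSATISFIABLE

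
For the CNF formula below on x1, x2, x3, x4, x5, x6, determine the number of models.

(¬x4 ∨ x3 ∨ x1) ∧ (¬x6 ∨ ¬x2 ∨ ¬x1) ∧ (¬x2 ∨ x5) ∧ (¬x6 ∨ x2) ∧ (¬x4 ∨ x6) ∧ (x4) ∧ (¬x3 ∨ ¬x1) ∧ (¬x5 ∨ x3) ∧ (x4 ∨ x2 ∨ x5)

There are 2^6 = 64 truth assignments over (x1, x2, x3, x4, x5, x6).
Split on x5. With x5 = True, the clauses containing x5 are satisfied and ¬x5 drops from the rest; 1 of the 2^5 = 32 assignments to the other variables satisfy what remains.
With x5 = False, by the same count on the reduced clause set, 0 assignments work.
(One model: x1=F, x2=T, x3=T, x4=T, x5=T, x6=T.)
Total: 1 + 0 = 1.

1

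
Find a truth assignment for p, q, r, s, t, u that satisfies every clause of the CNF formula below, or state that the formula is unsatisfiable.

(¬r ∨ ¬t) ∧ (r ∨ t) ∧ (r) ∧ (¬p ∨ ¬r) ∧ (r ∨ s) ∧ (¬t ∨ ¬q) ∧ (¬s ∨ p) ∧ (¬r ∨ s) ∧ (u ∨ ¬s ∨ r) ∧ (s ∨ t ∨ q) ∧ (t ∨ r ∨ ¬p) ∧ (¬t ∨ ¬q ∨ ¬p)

(r) alone gives r = True.
(¬t) alone gives t = False.
(¬p) alone gives p = False.
(¬s) alone gives s = False.
That conflicts with the unit clause (s).

UNSATISFIABLE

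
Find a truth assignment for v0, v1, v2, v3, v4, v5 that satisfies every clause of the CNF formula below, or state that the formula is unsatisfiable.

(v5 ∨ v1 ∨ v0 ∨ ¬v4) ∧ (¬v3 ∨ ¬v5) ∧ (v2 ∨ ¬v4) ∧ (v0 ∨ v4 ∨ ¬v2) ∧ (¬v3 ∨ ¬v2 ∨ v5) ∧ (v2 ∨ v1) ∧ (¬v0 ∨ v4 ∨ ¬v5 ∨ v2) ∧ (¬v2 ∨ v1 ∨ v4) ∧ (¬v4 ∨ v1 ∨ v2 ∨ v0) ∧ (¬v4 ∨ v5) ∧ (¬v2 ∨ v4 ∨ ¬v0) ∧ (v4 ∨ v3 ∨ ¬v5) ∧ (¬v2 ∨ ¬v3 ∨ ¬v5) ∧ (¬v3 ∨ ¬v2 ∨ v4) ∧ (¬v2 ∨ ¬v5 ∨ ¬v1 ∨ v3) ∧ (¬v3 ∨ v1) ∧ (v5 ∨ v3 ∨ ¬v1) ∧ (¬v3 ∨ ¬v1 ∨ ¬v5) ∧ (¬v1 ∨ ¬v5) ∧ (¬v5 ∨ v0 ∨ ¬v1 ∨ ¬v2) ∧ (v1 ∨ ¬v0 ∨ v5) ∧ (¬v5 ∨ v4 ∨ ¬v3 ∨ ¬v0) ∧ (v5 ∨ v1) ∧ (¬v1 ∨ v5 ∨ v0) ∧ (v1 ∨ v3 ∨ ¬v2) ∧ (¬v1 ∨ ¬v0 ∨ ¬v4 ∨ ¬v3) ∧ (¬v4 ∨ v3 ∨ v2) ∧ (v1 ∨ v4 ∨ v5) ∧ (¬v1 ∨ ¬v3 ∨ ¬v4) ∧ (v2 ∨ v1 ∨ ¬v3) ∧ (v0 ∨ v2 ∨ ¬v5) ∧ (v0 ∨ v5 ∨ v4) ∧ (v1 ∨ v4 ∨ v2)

v0: True,  v1: True,  v2: False,  v3: True,  v4: False,  v5: False

Branch on v3: set v3 = True.
Unit clause (¬v5) forces v5 = False.
Unit clause (¬v2) forces v2 = False.
Unit clause (¬v4) forces v4 = False.
Unit clause (v1) forces v1 = True.
Unit clause (v0) forces v0 = True.
All clauses are satisfied.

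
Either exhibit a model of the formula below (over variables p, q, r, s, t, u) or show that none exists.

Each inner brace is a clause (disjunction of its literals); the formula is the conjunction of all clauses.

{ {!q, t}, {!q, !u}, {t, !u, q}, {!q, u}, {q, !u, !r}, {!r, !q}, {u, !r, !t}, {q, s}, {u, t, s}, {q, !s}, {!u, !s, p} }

Suppose q = false.
(s) alone gives s = true.
Now (!s) is unsatisfied and unit — conflict.
So q must be the other value — set q = true.
(t) alone gives t = true.
(!u) alone gives u = false.
Now (u) is unsatisfied and unit — conflict.
Either choice for q ends in contradiction.

UNSATISFIABLE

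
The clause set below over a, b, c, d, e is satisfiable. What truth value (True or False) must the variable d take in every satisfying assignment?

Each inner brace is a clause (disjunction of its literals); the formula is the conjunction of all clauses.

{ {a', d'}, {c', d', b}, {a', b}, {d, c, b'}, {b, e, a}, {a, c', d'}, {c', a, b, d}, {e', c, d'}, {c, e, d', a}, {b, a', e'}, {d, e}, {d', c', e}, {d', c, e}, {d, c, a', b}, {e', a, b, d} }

False

Suppose d = 1.
From the singleton clause (a'), a = 0.
From the singleton clause (c'), c = 0.
From the singleton clause (e'), e = 0.
That conflicts with the unit clause (e).
So every satisfying assignment has d = False.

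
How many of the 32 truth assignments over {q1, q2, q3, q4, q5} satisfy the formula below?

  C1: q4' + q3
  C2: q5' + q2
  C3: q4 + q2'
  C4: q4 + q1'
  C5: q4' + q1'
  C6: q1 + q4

3

There are 2^5 = 32 truth assignments over (q1, q2, q3, q4, q5).
Split on q3. With q3 = 1, the clauses containing q3 are satisfied and q3' drops from the rest; 3 of the 2^4 = 16 assignments to the other variables satisfy what remains.
With q3 = 0, by the same count on the reduced clause set, 0 assignments work.
Total: 3 + 0 = 3.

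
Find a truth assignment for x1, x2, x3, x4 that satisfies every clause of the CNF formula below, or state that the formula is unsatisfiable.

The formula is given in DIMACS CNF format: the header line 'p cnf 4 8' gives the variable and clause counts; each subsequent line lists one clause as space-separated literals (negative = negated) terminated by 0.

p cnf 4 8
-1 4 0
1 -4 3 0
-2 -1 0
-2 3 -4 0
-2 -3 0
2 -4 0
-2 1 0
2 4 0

Suppose x1 = False.
The clause (¬x2) is unit, so x2 = False.
The clause (¬x4) is unit, so x4 = False.
Now (x4) is unsatisfied and unit — conflict.
Backtrack on x1: now try x1 = True.
The clause (x4) is unit, so x4 = True.
The clause (¬x2) is unit, so x2 = False.
Now (x2) is unsatisfied and unit — conflict.
Both values of x1 lead to a conflict.

UNSATISFIABLE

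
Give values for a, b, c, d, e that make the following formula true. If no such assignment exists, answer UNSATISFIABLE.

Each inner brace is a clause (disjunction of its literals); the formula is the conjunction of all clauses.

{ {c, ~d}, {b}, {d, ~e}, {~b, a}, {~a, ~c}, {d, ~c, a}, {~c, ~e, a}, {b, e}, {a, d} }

From the singleton clause (b), b = 1.
From the singleton clause (a), a = 1.
From the singleton clause (~c), c = 0.
From the singleton clause (~d), d = 0.
From the singleton clause (~e), e = 0.
All clauses are satisfied.

a: 1; b: 1; c: 0; d: 0; e: 0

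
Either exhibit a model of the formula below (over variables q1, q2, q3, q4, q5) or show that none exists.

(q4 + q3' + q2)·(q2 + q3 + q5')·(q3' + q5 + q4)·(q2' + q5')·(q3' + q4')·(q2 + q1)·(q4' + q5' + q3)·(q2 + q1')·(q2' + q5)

Branch on q2: set q2 = 0.
Unit clause (q1) forces q1 = 1.
That conflicts with the unit clause (q1').
Undo q2 and try q2 = 1.
Unit clause (q5') forces q5 = 0.
That conflicts with the unit clause (q5).
Neither q2 = 1 nor q2 = 0 works.

UNSATISFIABLE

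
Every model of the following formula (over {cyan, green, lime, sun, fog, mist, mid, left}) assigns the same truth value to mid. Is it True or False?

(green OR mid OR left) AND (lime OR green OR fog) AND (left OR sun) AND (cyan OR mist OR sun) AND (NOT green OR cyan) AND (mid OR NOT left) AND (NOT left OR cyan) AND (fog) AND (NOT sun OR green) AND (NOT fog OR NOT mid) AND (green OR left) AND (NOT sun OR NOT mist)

False

Suppose mid = true.
(fog) alone gives fog = true.
That conflicts with the unit clause (NOT fog).
So every satisfying assignment has mid = False.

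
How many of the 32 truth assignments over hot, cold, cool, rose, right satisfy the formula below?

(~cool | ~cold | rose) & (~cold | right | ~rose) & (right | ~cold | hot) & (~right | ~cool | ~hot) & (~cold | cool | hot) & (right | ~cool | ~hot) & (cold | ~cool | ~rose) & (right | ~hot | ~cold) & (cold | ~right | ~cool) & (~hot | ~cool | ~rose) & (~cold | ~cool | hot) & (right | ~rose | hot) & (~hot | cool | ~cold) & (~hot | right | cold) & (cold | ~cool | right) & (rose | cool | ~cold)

5

There are 2^5 = 32 truth assignments over (hot, cold, cool, rose, right).
Split on cold. With cold = 1, the clauses containing cold are satisfied and ~cold drops from the rest; 0 of the 2^4 = 16 assignments to the other variables satisfy what remains.
With cold = 0, by the same count on the reduced clause set, 5 assignments work.
Total: 0 + 5 = 5.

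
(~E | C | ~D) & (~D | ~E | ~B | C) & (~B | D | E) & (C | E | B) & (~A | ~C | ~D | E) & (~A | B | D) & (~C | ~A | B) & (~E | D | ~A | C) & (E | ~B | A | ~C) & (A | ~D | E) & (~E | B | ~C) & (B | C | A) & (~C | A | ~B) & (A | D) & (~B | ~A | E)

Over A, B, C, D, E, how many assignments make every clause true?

There are 2^5 = 32 truth assignments over (A, B, C, D, E).
Split on C. With C = 1, the clauses containing C are satisfied and ~C drops from the rest; 2 of the 2^4 = 16 assignments to the other variables satisfy what remains.
With C = 0, by the same count on the reduced clause set, 0 assignments work.
(One model: A=T, B=T, C=T, D=F, E=T.)
Total: 2 + 0 = 2.

2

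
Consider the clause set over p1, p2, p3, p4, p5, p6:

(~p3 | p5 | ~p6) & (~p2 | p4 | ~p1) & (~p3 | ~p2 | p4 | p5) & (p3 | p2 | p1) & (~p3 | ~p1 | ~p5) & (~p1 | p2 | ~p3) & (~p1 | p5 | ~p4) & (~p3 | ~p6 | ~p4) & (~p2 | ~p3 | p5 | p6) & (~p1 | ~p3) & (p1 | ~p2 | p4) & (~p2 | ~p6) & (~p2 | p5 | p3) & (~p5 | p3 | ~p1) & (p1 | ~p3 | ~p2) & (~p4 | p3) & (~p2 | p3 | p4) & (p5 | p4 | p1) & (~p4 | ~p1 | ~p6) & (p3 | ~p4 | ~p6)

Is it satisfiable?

Branch on p1: set p1 = 0.
Branch on p3: set p3 = 1.
(~p2) alone gives p2 = 0.
Branch on p5: set p5 = 1.
Branch on p6: set p6 = 0.
Every clause is now satisfied; p4 is unconstrained.
A satisfying assignment: p1: 0, p2: 0, p3: 1, p4: 1, p5: 1, p6: 0.

Yes, satisfiable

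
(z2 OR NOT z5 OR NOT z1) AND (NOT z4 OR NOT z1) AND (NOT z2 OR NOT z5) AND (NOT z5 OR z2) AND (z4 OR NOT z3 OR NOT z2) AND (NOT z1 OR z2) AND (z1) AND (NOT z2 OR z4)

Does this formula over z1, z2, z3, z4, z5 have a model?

The clause (z1) is unit, so z1 = true.
The clause (NOT z4) is unit, so z4 = false.
The clause (z2) is unit, so z2 = true.
But (NOT z2) is also a unit clause — contradiction.
No assignment satisfies every clause.

No, unsatisfiable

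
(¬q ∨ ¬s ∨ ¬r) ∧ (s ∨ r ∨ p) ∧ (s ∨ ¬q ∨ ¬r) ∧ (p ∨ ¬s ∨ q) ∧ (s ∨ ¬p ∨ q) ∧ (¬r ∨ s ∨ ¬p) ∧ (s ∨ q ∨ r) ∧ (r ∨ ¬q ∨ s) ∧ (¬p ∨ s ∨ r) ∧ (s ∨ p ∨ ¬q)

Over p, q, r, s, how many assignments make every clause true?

There are 2^4 = 16 truth assignments over (p, q, r, s).
Check each against the 10 clauses (columns in the order p, q, r, s):
  F F F F  ✗ fails (s ∨ r ∨ p)
  F F F T  ✗ fails (p ∨ ¬s ∨ q)
  F F T F  ✓ satisfies all
  F F T T  ✗ fails (p ∨ ¬s ∨ q)
  F T F F  ✗ fails (s ∨ r ∨ p)
  F T F T  ✓ satisfies all
  F T T F  ✗ fails (s ∨ ¬q ∨ ¬r)
  F T T T  ✗ fails (¬q ∨ ¬s ∨ ¬r)
  T F F F  ✗ fails (s ∨ ¬p ∨ q)
  T F F T  ✓ satisfies all
  T F T F  ✗ fails (s ∨ ¬p ∨ q)
  T F T T  ✓ satisfies all
  T T F F  ✗ fails (r ∨ ¬q ∨ s)
  T T F T  ✓ satisfies all
  T T T F  ✗ fails (s ∨ ¬q ∨ ¬r)
  T T T T  ✗ fails (¬q ∨ ¬s ∨ ¬r)
5 of the 16 rows are models.

5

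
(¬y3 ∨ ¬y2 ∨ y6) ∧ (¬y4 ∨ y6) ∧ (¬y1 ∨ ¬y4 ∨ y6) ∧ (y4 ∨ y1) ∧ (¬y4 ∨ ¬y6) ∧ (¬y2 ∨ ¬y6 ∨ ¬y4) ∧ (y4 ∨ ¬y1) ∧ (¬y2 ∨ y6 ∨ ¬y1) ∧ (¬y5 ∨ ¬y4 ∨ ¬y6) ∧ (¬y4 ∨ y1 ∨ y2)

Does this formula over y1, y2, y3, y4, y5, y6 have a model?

Suppose y4 = False.
Unit clause (y1) forces y1 = True.
Now (¬y1) is unsatisfied and unit — conflict.
Undo y4 and try y4 = True.
Unit clause (y6) forces y6 = True.
Now (¬y6) is unsatisfied and unit — conflict.
Either choice for y4 ends in contradiction.
No assignment satisfies every clause.

No, unsatisfiable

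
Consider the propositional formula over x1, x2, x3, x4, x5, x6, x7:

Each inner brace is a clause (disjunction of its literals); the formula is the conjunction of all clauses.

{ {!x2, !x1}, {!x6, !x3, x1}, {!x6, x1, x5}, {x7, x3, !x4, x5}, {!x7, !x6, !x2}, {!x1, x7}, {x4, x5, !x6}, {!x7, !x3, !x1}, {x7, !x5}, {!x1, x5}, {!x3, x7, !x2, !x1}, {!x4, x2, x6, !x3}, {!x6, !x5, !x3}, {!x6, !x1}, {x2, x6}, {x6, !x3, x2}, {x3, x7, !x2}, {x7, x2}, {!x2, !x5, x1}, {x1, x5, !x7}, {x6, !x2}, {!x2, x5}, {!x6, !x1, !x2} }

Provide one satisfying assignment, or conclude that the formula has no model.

x1 ↦ false; x2 ↦ false; x3 ↦ false; x4 ↦ true; x5 ↦ true; x6 ↦ true; x7 ↦ true

Branch on x2: set x2 = false.
From the singleton clause (x6), x6 = true.
From the singleton clause (!x1), x1 = false.
From the singleton clause (!x3), x3 = false.
From the singleton clause (x5), x5 = true.
From the singleton clause (x7), x7 = true.
All clauses hold; x4 can take either value.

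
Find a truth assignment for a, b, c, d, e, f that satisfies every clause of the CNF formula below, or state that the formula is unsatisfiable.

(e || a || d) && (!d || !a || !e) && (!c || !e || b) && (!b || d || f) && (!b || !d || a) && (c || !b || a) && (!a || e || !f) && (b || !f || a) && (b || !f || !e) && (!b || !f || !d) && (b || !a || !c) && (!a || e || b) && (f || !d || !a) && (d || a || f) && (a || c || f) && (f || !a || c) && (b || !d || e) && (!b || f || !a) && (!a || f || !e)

Try e = true.
Try d = false.
Try c = true.
The clause (b) is unit, so b = true.
The clause (f) is unit, so f = true.
All clauses hold; a can take either value.

a=true, b=true, c=true, d=false, e=true, f=true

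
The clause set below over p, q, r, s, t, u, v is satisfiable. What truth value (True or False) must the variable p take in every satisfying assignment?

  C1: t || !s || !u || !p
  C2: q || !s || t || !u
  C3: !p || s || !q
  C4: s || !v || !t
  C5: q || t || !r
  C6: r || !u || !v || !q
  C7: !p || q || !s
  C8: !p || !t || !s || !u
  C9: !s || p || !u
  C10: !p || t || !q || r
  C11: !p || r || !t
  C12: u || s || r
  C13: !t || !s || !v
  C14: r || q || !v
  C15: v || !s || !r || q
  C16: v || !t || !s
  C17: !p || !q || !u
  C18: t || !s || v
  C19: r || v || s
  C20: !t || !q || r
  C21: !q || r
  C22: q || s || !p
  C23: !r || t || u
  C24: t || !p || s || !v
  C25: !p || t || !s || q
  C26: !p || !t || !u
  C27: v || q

False

Suppose p = true.
Case s = true:
(q) alone gives q = true.
(!u) alone gives u = false.
(r) alone gives r = true.
(t) alone gives t = true.
(!v) alone gives v = false.
That conflicts with the unit clause (v).
Backtrack on s: now try s = false.
(!q) alone gives q = false.
That conflicts with the unit clause (q).
Either choice for s ends in contradiction.
So every satisfying assignment has p = False.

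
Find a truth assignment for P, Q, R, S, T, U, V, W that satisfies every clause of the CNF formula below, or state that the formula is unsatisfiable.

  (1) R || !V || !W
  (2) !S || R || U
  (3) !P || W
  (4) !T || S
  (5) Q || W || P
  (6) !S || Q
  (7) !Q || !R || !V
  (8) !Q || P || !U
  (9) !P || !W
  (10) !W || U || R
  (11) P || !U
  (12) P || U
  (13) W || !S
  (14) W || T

Branch on P: set P = false.
Unit clause (!U) forces U = false.
That conflicts with the unit clause (U).
Undo P and try P = true.
Unit clause (W) forces W = true.
That conflicts with the unit clause (!W).
Either choice for P ends in contradiction.

UNSATISFIABLE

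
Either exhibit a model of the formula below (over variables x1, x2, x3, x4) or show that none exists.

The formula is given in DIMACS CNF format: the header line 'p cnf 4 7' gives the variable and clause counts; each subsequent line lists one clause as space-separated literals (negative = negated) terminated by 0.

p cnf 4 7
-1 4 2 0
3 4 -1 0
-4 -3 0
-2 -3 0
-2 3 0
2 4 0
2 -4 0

Branch on x4: set x4 = False.
Unit clause (x2) forces x2 = True.
Unit clause (¬x3) forces x3 = False.
That conflicts with the unit clause (x3).
That branch fails; take x4 = True instead.
Unit clause (¬x3) forces x3 = False.
Unit clause (¬x2) forces x2 = False.
That conflicts with the unit clause (x2).
Neither x4 = True nor x4 = False works.

UNSATISFIABLE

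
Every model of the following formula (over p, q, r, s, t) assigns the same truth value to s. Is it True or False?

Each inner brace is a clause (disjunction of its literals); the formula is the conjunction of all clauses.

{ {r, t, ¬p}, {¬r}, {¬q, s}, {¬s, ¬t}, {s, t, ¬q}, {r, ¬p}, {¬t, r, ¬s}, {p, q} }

True

Suppose s = False.
(¬r) alone gives r = False.
(¬q) alone gives q = False.
(¬p) alone gives p = False.
That conflicts with the unit clause (p).
So every satisfying assignment has s = True.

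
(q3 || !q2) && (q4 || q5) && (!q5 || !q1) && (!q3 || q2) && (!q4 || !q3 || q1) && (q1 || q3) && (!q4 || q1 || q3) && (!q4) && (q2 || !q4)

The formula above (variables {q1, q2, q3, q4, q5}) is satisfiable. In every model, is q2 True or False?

True

Suppose q2 = false.
From the singleton clause (!q3), q3 = false.
From the singleton clause (q1), q1 = true.
From the singleton clause (!q5), q5 = false.
From the singleton clause (q4), q4 = true.
That conflicts with the unit clause (!q4).
So every satisfying assignment has q2 = True.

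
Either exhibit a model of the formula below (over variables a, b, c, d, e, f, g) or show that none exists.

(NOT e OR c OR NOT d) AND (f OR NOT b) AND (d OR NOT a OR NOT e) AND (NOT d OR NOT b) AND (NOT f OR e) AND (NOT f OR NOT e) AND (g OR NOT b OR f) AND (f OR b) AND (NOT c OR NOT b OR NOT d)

Suppose f = true.
From the singleton clause (e), e = true.
That conflicts with the unit clause (NOT e).
Backtrack on f: now try f = false.
From the singleton clause (NOT b), b = false.
That conflicts with the unit clause (b).
Either choice for f ends in contradiction.

UNSATISFIABLE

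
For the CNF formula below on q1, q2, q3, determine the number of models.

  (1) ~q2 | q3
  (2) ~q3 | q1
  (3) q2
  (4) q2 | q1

There are 2^3 = 8 truth assignments over (q1, q2, q3).
Check each against the 4 clauses (columns in the order q1, q2, q3):
  F F F  ✗ fails (q2)
  F F T  ✗ fails (~q3 | q1)
  F T F  ✗ fails (~q2 | q3)
  F T T  ✗ fails (~q3 | q1)
  T F F  ✗ fails (q2)
  T F T  ✗ fails (q2)
  T T F  ✗ fails (~q2 | q3)
  T T T  ✓ satisfies all
1 of the 8 rows is a model.

1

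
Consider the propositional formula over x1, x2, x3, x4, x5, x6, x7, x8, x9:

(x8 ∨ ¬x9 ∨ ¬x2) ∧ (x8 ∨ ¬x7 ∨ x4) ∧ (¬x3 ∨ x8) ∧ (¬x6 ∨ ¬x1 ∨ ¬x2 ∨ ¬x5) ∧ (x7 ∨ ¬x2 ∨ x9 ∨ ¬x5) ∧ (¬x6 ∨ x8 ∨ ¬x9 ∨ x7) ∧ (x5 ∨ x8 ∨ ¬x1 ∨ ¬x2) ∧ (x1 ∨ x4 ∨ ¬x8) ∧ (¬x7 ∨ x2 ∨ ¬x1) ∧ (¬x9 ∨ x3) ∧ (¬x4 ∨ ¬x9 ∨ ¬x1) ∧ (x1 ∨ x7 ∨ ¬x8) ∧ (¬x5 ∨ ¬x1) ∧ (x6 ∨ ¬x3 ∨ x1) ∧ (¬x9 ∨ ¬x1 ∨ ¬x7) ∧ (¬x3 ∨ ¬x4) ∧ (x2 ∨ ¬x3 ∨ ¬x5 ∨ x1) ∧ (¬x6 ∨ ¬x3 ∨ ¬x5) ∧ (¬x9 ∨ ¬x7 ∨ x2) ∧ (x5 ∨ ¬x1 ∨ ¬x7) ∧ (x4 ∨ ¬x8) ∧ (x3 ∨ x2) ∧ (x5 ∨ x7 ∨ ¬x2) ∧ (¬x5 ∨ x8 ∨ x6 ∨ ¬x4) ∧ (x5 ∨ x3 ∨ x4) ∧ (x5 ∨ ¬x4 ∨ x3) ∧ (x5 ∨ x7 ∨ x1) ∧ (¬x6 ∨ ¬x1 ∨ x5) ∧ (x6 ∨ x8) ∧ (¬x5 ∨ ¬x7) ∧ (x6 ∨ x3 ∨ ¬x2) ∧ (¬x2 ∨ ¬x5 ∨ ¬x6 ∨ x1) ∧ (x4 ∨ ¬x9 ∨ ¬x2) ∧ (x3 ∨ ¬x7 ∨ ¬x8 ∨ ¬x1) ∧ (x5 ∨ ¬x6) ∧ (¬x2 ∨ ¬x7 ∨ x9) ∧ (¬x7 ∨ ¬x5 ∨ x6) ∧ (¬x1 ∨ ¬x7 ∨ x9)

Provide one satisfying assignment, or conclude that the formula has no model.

Case x3 = False:
Unit clause (¬x9) forces x9 = False.
Unit clause (x2) forces x2 = True.
Unit clause (x6) forces x6 = True.
Unit clause (x5) forces x5 = True.
Unit clause (¬x1) forces x1 = False.
Now (x1) is unsatisfied and unit — conflict.
Backtrack on x3: now try x3 = True.
Unit clause (x8) forces x8 = True.
Unit clause (¬x4) forces x4 = False.
Now (x4) is unsatisfied and unit — conflict.
Either choice for x3 ends in contradiction.

UNSATISFIABLE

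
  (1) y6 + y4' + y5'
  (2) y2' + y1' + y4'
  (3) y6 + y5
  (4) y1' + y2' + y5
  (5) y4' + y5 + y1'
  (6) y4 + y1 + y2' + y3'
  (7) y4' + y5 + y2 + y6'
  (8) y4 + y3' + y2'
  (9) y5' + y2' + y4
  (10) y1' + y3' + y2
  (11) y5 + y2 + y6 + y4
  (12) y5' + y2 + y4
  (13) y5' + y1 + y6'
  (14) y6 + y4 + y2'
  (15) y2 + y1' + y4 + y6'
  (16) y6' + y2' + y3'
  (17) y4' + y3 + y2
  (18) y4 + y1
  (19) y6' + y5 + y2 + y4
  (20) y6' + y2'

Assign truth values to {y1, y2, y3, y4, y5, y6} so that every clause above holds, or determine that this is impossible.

UNSATISFIABLE

Case y6 = 1:
(y2') alone gives y2 = 0.
Case y4 = 0:
(y5') alone gives y5 = 0.
But (y5) is also a unit clause — contradiction.
So y4 must be the other value — set y4 = 1.
(y5) alone gives y5 = 1.
(y1) alone gives y1 = 1.
(y3') alone gives y3 = 0.
But (y3) is also a unit clause — contradiction.
Either choice for y4 ends in contradiction.
So y6 must be the other value — set y6 = 0.
(y5) alone gives y5 = 1.
(y4') alone gives y4 = 0.
(y2') alone gives y2 = 0.
But (y2) is also a unit clause — contradiction.
Either choice for y6 ends in contradiction.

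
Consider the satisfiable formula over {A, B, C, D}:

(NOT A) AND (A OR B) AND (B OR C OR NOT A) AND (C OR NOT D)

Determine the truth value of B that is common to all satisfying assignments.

True

Suppose B = false.
The clause (NOT A) is unit, so A = false.
That conflicts with the unit clause (A).
So every satisfying assignment has B = True.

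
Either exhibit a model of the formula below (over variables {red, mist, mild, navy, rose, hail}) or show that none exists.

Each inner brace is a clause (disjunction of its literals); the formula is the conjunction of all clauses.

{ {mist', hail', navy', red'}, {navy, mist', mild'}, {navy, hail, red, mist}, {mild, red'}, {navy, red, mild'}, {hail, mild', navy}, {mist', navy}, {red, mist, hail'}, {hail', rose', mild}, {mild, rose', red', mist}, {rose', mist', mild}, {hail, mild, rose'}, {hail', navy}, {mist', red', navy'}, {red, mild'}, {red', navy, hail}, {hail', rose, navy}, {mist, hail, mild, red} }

red=1; mist=0; mild=1; navy=1; rose=0; hail=0

Case mild = 1:
The clause (red) is unit, so red = 1.
Case navy = 1:
The clause (mist') is unit, so mist = 0.
All clauses hold; rose, hail can take either value.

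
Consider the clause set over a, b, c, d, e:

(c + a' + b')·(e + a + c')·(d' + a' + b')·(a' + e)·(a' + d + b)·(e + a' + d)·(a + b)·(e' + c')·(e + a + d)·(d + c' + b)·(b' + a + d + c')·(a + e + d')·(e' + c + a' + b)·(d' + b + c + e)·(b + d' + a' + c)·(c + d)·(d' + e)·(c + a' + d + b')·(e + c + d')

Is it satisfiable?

Satisfiable

Try a = 0.
From the singleton clause (b), b = 1.
Try e = 1.
From the singleton clause (c'), c = 0.
From the singleton clause (d), d = 1.
Every clause now holds.
A satisfying assignment: a: 0, b: 1, c: 0, d: 1, e: 1.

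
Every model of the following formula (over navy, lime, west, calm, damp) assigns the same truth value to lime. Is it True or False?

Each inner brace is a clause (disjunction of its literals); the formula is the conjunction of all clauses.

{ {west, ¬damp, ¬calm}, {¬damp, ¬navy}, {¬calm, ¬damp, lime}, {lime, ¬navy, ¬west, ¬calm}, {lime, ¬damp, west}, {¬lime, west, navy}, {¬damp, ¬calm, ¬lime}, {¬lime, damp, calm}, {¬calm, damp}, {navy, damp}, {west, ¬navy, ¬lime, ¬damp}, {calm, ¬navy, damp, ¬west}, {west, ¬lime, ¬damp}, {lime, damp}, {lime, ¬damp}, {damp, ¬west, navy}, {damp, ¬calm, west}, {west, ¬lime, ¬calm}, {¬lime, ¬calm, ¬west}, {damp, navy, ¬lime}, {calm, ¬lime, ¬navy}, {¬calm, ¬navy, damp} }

Suppose lime = False.
From the singleton clause (damp), damp = True.
But (¬damp) is also a unit clause — contradiction.
So every satisfying assignment has lime = True.

True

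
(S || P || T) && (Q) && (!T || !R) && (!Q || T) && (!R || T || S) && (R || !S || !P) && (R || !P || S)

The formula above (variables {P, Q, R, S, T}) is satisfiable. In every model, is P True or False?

Suppose P = true.
Unit clause (Q) forces Q = true.
Unit clause (T) forces T = true.
Unit clause (!R) forces R = false.
Unit clause (!S) forces S = false.
But (S) is also a unit clause — contradiction.
So every satisfying assignment has P = False.

False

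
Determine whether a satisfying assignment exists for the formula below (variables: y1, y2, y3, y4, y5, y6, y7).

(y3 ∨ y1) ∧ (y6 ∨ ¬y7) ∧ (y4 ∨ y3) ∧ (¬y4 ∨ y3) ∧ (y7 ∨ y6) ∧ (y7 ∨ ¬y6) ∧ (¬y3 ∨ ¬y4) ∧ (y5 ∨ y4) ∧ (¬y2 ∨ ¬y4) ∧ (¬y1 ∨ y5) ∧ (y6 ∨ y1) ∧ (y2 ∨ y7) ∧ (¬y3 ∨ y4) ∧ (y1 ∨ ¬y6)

Try y3 = True.
From the singleton clause (¬y4), y4 = False.
That conflicts with the unit clause (y4).
Backtrack on y3: now try y3 = False.
From the singleton clause (y1), y1 = True.
From the singleton clause (y4), y4 = True.
That conflicts with the unit clause (¬y4).
Either choice for y3 ends in contradiction.
No assignment satisfies every clause.

No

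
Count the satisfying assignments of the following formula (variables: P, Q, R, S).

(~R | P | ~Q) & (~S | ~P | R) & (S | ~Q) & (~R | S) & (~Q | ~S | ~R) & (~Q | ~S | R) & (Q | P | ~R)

4

There are 2^4 = 16 truth assignments over (P, Q, R, S).
Check each against the 7 clauses (columns in the order P, Q, R, S):
  F F F F  ✓ satisfies all
  F F F T  ✓ satisfies all
  F F T F  ✗ fails (~R | S)
  F F T T  ✗ fails (Q | P | ~R)
  F T F F  ✗ fails (S | ~Q)
  F T F T  ✗ fails (~Q | ~S | R)
  F T T F  ✗ fails (~R | P | ~Q)
  F T T T  ✗ fails (~R | P | ~Q)
  T F F F  ✓ satisfies all
  T F F T  ✗ fails (~S | ~P | R)
  T F T F  ✗ fails (~R | S)
  T F T T  ✓ satisfies all
  T T F F  ✗ fails (S | ~Q)
  T T F T  ✗ fails (~S | ~P | R)
  T T T F  ✗ fails (S | ~Q)
  T T T T  ✗ fails (~Q | ~S | ~R)
4 of the 16 rows are models.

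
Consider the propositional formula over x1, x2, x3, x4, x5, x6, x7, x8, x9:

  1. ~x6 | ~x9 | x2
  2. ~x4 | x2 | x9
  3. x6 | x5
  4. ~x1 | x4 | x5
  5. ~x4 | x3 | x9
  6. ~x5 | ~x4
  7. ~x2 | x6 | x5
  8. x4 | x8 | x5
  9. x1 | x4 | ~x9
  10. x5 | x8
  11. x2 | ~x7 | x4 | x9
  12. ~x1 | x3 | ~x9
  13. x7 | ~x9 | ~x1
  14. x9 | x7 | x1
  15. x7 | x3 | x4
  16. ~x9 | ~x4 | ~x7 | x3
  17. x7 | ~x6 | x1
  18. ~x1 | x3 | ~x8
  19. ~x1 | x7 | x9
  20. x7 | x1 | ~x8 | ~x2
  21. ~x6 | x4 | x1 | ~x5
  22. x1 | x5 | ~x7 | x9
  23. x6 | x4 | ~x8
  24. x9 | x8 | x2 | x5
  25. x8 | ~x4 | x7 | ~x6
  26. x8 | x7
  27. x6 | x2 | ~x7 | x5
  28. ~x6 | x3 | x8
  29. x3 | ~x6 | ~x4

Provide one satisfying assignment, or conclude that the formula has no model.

Branch on x6: set x6 = 0.
(x5) alone gives x5 = 1.
(~x4) alone gives x4 = 0.
(~x8) alone gives x8 = 0.
(x7) alone gives x7 = 1.
Branch on x1: set x1 = 0.
(~x9) alone gives x9 = 0.
(x2) alone gives x2 = 1.
No clause remains; x3 is free.

x1 ↦ 0; x2 ↦ 1; x3 ↦ 1; x4 ↦ 0; x5 ↦ 1; x6 ↦ 0; x7 ↦ 1; x8 ↦ 0; x9 ↦ 0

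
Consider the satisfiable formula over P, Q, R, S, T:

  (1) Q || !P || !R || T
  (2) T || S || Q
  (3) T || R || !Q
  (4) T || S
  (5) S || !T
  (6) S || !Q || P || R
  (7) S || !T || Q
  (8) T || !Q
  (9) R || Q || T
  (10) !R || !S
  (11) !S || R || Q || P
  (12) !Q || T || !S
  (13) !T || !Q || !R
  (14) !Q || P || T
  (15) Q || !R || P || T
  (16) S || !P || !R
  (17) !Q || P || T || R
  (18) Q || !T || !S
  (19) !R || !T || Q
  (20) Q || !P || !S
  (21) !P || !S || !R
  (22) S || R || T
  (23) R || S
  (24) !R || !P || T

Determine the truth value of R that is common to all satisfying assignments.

False

Suppose R = true.
From the singleton clause (!S), S = false.
From the singleton clause (T), T = true.
But (!T) is also a unit clause — contradiction.
So every satisfying assignment has R = False.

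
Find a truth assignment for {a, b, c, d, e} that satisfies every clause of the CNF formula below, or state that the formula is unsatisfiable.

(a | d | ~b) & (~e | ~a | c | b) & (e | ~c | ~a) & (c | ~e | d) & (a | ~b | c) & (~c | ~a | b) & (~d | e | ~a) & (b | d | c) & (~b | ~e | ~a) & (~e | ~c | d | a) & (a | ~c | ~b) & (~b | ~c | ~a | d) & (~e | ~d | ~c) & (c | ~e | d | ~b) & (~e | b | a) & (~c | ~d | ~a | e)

Suppose a = 0.
Suppose d = 0.
The clause (~b) is unit, so b = 0.
The clause (c) is unit, so c = 1.
The clause (~e) is unit, so e = 0.
Every clause now holds.

a: 0; b: 0; c: 1; d: 0; e: 0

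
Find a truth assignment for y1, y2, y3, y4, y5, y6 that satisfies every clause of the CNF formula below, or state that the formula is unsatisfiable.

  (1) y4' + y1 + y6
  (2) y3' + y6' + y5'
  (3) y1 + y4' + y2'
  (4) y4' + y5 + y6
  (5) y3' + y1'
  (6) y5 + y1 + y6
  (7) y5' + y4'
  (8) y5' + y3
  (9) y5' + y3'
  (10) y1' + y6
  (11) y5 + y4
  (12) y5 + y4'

Case y3 = 0:
(y5') alone gives y5 = 0.
(y4) alone gives y4 = 1.
But (y4') is also a unit clause — contradiction.
So y3 must be the other value — set y3 = 1.
(y1') alone gives y1 = 0.
(y5') alone gives y5 = 0.
(y6) alone gives y6 = 1.
(y4) alone gives y4 = 1.
But (y4') is also a unit clause — contradiction.
Both values of y3 lead to a conflict.

UNSATISFIABLE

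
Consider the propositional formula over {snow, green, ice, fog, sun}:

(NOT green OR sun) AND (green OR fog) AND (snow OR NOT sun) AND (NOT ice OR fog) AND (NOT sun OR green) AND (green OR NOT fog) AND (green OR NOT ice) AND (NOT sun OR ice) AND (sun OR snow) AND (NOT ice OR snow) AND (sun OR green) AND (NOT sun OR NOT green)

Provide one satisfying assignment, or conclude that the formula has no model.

Branch on green: set green = false.
From the singleton clause (fog), fog = true.
But (NOT fog) is also a unit clause — contradiction.
Undo green and try green = true.
From the singleton clause (sun), sun = true.
But (NOT sun) is also a unit clause — contradiction.
Either choice for green ends in contradiction.

UNSATISFIABLE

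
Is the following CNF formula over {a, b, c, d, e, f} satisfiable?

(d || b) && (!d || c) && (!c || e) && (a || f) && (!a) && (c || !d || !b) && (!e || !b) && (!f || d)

Yes, satisfiable

(!a) alone gives a = false.
(f) alone gives f = true.
(d) alone gives d = true.
(c) alone gives c = true.
(e) alone gives e = true.
(!b) alone gives b = false.
All clauses are satisfied.
A satisfying assignment: a=false, b=false, c=true, d=true, e=true, f=true.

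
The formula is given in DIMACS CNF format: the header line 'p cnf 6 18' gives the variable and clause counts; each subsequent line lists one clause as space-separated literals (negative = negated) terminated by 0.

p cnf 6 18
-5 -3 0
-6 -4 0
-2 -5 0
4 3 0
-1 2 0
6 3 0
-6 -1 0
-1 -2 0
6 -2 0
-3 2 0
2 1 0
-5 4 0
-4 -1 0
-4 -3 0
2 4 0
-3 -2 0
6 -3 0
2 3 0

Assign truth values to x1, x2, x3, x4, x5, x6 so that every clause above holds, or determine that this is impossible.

Suppose x5 = False.
Suppose x6 = False.
The clause (x3) is unit, so x3 = True.
That conflicts with the unit clause (¬x3).
So x6 must be the other value — set x6 = True.
The clause (¬x4) is unit, so x4 = False.
The clause (x3) is unit, so x3 = True.
The clause (¬x1) is unit, so x1 = False.
The clause (x2) is unit, so x2 = True.
That conflicts with the unit clause (¬x2).
Either choice for x6 ends in contradiction.
So x5 must be the other value — set x5 = True.
The clause (¬x3) is unit, so x3 = False.
The clause (¬x2) is unit, so x2 = False.
That conflicts with the unit clause (x2).
Either choice for x5 ends in contradiction.

UNSATISFIABLE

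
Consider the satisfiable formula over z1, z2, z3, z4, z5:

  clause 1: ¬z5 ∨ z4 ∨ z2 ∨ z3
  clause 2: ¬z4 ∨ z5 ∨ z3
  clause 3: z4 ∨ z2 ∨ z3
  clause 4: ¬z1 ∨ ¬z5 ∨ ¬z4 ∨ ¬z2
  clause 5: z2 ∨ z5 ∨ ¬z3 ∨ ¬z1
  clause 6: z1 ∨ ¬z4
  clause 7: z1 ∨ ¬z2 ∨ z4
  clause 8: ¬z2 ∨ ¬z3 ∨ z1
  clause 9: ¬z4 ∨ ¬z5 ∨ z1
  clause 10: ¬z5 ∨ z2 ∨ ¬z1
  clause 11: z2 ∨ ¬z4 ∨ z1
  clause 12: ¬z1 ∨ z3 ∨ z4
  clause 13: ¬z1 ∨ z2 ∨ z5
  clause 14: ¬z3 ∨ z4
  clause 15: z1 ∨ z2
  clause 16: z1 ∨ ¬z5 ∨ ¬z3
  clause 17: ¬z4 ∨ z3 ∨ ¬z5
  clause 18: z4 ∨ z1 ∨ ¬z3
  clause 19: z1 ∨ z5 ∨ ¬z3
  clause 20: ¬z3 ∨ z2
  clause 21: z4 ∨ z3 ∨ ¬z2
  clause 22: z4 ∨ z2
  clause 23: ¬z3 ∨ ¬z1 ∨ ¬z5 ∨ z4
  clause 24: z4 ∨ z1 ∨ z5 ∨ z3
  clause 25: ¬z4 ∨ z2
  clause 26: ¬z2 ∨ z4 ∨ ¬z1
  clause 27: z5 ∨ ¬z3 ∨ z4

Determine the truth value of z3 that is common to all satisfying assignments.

Suppose z3 = False.
Case z4 = False:
(z2) alone gives z2 = True.
That conflicts with the unit clause (¬z2).
That branch fails; take z4 = True instead.
(z5) alone gives z5 = True.
That conflicts with the unit clause (¬z5).
Neither z4 = True nor z4 = False works.
So every satisfying assignment has z3 = True.

True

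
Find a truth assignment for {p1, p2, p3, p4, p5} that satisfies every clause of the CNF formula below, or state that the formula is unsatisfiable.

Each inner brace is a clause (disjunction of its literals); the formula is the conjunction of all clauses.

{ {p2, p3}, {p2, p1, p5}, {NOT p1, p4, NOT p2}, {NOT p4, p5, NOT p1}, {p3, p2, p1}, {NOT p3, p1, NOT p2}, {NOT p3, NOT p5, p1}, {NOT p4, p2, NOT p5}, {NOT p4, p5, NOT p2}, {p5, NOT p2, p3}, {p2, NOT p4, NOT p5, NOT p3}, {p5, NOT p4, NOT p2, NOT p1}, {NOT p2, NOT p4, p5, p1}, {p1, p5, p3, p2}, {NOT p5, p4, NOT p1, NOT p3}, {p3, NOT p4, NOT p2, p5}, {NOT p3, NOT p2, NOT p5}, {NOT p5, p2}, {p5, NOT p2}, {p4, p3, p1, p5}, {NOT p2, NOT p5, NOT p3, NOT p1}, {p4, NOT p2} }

Branch on p2: set p2 = true.
Unit clause (p5) forces p5 = true.
Unit clause (NOT p3) forces p3 = false.
Unit clause (p4) forces p4 = true.
All clauses hold; p1 can take either value.

p1 ↦ false,  p2 ↦ true,  p3 ↦ false,  p4 ↦ true,  p5 ↦ true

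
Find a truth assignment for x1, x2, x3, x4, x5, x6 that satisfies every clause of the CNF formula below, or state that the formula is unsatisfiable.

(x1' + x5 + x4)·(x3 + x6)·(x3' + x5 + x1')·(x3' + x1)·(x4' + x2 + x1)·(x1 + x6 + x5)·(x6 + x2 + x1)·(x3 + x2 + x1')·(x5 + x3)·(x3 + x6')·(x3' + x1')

UNSATISFIABLE

Try x3 = 1.
Unit clause (x1) forces x1 = 1.
That conflicts with the unit clause (x1').
So x3 must be the other value — set x3 = 0.
Unit clause (x6) forces x6 = 1.
That conflicts with the unit clause (x6').
Either choice for x3 ends in contradiction.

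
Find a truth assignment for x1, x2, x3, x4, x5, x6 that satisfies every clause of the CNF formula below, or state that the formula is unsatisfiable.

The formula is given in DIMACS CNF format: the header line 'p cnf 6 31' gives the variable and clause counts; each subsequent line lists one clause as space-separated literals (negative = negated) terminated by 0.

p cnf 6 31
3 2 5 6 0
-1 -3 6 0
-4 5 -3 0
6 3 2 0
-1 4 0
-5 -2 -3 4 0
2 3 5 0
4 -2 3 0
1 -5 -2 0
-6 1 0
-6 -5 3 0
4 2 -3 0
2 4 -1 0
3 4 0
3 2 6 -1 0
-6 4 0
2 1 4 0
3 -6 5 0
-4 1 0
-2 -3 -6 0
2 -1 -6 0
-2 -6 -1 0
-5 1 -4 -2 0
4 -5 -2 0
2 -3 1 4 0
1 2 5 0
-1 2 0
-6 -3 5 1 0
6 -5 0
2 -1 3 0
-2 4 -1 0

x1 ↦ True,  x2 ↦ True,  x3 ↦ False,  x4 ↦ True,  x5 ↦ False,  x6 ↦ False

Case x1 = True:
From the singleton clause (x4), x4 = True.
From the singleton clause (x2), x2 = True.
From the singleton clause (¬x6), x6 = False.
From the singleton clause (¬x3), x3 = False.
From the singleton clause (¬x5), x5 = False.
This assignment satisfies each clause.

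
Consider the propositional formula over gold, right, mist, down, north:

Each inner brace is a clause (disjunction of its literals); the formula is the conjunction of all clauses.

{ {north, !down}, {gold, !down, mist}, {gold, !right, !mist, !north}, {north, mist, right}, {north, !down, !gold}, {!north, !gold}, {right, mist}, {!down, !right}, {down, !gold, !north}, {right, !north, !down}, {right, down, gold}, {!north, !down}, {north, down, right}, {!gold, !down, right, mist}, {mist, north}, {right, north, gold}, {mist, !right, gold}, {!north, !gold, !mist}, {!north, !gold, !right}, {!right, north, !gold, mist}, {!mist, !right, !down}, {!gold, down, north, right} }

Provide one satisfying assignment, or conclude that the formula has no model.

Suppose north = false.
From the singleton clause (!down), down = false.
From the singleton clause (right), right = true.
From the singleton clause (mist), mist = true.
No clause remains; gold is free.

gold ↦ false, right ↦ true, mist ↦ true, down ↦ false, north ↦ false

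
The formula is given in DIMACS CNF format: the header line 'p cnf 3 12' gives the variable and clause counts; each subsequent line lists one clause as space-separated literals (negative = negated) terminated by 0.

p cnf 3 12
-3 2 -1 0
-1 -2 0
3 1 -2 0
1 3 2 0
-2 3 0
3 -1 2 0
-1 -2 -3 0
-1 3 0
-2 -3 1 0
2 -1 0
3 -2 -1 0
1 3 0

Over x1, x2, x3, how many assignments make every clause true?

There are 2^3 = 8 truth assignments over (x1, x2, x3).
Check each against the 12 clauses (columns in the order x1, x2, x3):
  F F F  ✗ fails (x1 ∨ x3 ∨ x2)
  F F T  ✓ satisfies all
  F T F  ✗ fails (x3 ∨ x1 ∨ ¬x2)
  F T T  ✗ fails (¬x2 ∨ ¬x3 ∨ x1)
  T F F  ✗ fails (x3 ∨ ¬x1 ∨ x2)
  T F T  ✗ fails (¬x3 ∨ x2 ∨ ¬x1)
  T T F  ✗ fails (¬x1 ∨ ¬x2)
  T T T  ✗ fails (¬x1 ∨ ¬x2)
1 of the 8 rows is a model.

1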